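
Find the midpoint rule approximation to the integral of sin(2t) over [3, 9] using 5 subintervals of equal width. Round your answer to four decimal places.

Δt = (9 − 3)/5 = 1.2.
Midpoints: 3.6, 4.8, 6, 7.2, 8.4.
f(3.6) ≈ 0.7937, f(4.8) ≈ -0.1743, f(6) ≈ -0.5366, f(7.2) ≈ 0.9657, f(8.4) ≈ -0.8876.
Sum = Δt · [f(3.6) + f(4.8) + f(6) + f(7.2) + f(8.4)].
Sum ≈ 0.1930.

0.1930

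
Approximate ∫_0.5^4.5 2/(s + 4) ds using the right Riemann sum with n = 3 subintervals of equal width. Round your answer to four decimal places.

1.1430

Δs = (4.5 − 0.5)/3 = 4/3.
Right endpoints: 11/6, 19/6, 4.5.
f(11/6) = 12/35, f(19/6) = 12/43, f(4.5) = 4/17.
Sum = Δs · [f(11/6) + f(19/6) + f(4.5)].
Sum ≈ 1.1430.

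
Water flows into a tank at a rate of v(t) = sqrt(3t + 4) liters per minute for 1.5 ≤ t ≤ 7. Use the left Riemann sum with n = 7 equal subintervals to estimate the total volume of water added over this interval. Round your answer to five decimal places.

21.44084

Δt = (7 − 1.5)/7 = 11/14.
Left endpoints: 1.5, 16/7, 43/14, 27/7, 65/14, 38/7, 87/14.
v(1.5) ≈ 2.91548, v(16/7) ≈ 3.29502, v(43/14) ≈ 3.63515, v(27/7) ≈ 3.94606, v(65/14) ≈ 4.23421, v(38/7) ≈ 4.50397, v(87/14) ≈ 4.75845.
Sum = Δt · [v(1.5) + v(16/7) + v(43/14) + ...].
Sum ≈ 21.44084.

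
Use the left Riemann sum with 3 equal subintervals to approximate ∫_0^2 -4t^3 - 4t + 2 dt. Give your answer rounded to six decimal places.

-8.444444

Δt = (2 − 0)/3 = 2/3.
Left endpoints: 0, 2/3, 4/3.
f(0) = 2, f(2/3) = -50/27, f(4/3) = -346/27.
Sum = Δt · [f(0) + f(2/3) + f(4/3)].
Sum ≈ -8.444444.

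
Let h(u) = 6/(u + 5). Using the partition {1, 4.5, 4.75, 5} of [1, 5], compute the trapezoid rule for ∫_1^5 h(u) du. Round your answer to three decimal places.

Subinterval widths: 3.5, 0.25, 0.25.
h(1) = 1, h(4.5) = 12/19, h(4.75) = 8/13, h(5) = 0.6.
On each subinterval the trapezoid contributes (Δu_i/2)·[h(u_{i-1}) + h(u_i)].
Sum ≈ 3.163.

3.163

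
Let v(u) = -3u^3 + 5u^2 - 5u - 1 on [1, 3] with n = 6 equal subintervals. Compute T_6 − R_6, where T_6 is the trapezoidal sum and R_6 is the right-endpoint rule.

8

T_6 ≈ -39.148148.
R_6 ≈ -47.148148.
T_6 − R_6 = 8.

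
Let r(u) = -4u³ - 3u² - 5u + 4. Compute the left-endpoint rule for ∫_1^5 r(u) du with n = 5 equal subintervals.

-573.44

Δu = (5 − 1)/5 = 0.8.
Left endpoints: 1, 1.8, 2.6, 3.4, 4.2.
r(1) = -8, r(1.8) = -38.048, r(2.6) = -99.584, r(3.4) = -204.896, r(4.2) = -366.272.
Sum = Δu · [r(1) + r(1.8) + r(2.6) + r(3.4) + r(4.2)].
Sum = -573.44.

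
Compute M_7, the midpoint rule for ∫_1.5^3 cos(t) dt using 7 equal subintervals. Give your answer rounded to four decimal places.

-0.8580

Δt = (3 − 1.5)/7 = 3/14.
Midpoints: 45/28, 51/28, 57/28, 2.25, 69/28, 75/28, 81/28.
f(45/28) ≈ -0.0363, f(51/28) ≈ -0.2480, f(57/28) ≈ -0.4483, f(2.25) ≈ -0.6282, f(69/28) ≈ -0.7793, f(75/28) ≈ -0.8947, f(81/28) ≈ -0.9692.
Sum = Δt · [f(45/28) + f(51/28) + f(57/28) + ...].
Sum ≈ -0.8580.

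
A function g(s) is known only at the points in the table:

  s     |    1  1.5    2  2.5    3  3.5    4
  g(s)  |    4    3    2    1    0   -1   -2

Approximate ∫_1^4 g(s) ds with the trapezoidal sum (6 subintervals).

3

Δs = 0.5.
T_6 = (0.5/2)·[4 + 2·3 + 2·2 + 2·1 + 2·0 + 2·(-1) + (-2)] = 3.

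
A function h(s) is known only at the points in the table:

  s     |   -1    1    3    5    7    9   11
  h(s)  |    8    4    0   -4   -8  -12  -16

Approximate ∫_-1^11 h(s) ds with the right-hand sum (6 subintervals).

Δs = 2.
Sum = 2·[4 + 0 + (-4) + (-8) + (-12) + (-16)] = -72.

-72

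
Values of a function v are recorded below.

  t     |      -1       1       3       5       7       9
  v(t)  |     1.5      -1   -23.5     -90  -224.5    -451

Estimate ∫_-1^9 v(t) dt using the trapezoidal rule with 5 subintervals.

-1127.5

Δt = 2.
T_5 = (2/2)·[1.5 + 2·(-1) + 2·(-23.5) + 2·(-90) + 2·(-224.5) + (-451)] = -1127.5.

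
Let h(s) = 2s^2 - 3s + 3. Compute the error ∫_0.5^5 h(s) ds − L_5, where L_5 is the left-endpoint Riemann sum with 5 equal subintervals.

14.985

Exact integral: ∫_0.5^5 h(s) ds = 59.625.
L_5 = 44.64.
Error = 59.625 − 44.64 = 14.985.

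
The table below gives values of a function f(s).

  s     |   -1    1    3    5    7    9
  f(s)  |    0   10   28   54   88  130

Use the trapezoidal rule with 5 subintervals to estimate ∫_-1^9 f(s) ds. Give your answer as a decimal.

Δs = 2.
T_5 = (2/2)·[0 + 2·10 + 2·28 + 2·54 + 2·88 + 130] = 490.

490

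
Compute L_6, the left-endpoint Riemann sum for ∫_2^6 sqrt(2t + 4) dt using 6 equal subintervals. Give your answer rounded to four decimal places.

Δt = (6 − 2)/6 = 2/3.
Left endpoints: 2, 8/3, 10/3, 4, 14/3, 16/3.
f(2) ≈ 2.8284, f(8/3) ≈ 3.0551, f(10/3) ≈ 3.2660, f(4) ≈ 3.4641, f(14/3) ≈ 3.6515, f(16/3) ≈ 3.8297.
Sum = Δt · [f(2) + f(8/3) + f(10/3) + ...].
Sum ≈ 13.3965.

13.3965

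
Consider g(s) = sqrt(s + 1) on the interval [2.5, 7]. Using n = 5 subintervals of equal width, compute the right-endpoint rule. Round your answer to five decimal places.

Δs = (7 − 2.5)/5 = 0.9.
Right endpoints: 3.4, 4.3, 5.2, 6.1, 7.
g(3.4) ≈ 2.09762, g(4.3) ≈ 2.30217, g(5.2) ≈ 2.48998, g(6.1) ≈ 2.66458, g(7) ≈ 2.82843.
Sum = Δs · [g(3.4) + g(4.3) + g(5.2) + g(6.1) + g(7)].
Sum ≈ 11.14450.

11.14450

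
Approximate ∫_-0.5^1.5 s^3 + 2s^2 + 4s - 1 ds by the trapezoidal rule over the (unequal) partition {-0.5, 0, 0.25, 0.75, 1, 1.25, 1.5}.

5.73046875

Subinterval widths: 0.5, 0.25, 0.5, 0.25, 0.25, 0.25.
f(-0.5) = -2.625, f(0) = -1, f(0.25) = 0.140625, f(0.75) = 3.546875, f(1) = 6, f(1.25) = 9.078125, f(1.5) = 12.875.
On each subinterval the trapezoid contributes (Δs_i/2)·[f(s_{i-1}) + f(s_i)].
Sum = 5.73046875.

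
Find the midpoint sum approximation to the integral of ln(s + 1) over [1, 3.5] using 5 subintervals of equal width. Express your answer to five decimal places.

2.88493

Δs = (3.5 − 1)/5 = 0.5.
Midpoints: 1.25, 1.75, 2.25, 2.75, 3.25.
f(1.25) ≈ 0.81093, f(1.75) ≈ 1.01160, f(2.25) ≈ 1.17865, f(2.75) ≈ 1.32176, f(3.25) ≈ 1.44692.
Sum = Δs · [f(1.25) + f(1.75) + f(2.25) + f(2.75) + f(3.25)].
Sum ≈ 2.88493.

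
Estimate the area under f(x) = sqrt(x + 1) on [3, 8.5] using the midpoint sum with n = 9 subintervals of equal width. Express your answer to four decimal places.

14.1887

Δx = (8.5 − 3)/9 = 11/18.
Midpoints: 119/36, 47/12, 163/36, 185/36, 5.75, 229/36, 251/36, 91/12, 295/36.
f(119/36) ≈ 2.0750, f(47/12) ≈ 2.2174, f(163/36) ≈ 2.3511, f(185/36) ≈ 2.4777, f(5.75) ≈ 2.5981, f(229/36) ≈ 2.7131, f(251/36) ≈ 2.8235, f(91/12) ≈ 2.9297, f(295/36) ≈ 3.0322.
Sum = Δx · [f(119/36) + f(47/12) + f(163/36) + ...].
Sum ≈ 14.1887.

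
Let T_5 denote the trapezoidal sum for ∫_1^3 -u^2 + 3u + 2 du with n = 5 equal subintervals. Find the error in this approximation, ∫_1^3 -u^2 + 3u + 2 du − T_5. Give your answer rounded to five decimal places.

Exact integral: ∫_1^3 f(u) du ≈ 7.3333333.
T_5 = 7.28.
Error ≈ 7.3333333 − 7.28 ≈ 0.05333.

0.05333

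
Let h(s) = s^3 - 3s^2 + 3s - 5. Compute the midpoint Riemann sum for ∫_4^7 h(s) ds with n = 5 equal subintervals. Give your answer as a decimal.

Δs = (7 − 4)/5 = 0.6.
Midpoints: 4.3, 4.9, 5.5, 6.1, 6.7.
h(4.3) = 31.937, h(4.9) = 55.319, h(5.5) = 87.125, h(6.1) = 128.651, h(6.7) = 181.193.
Sum = Δs · [h(4.3) + h(4.9) + h(5.5) + h(6.1) + h(6.7)].
Sum = 290.535.

290.535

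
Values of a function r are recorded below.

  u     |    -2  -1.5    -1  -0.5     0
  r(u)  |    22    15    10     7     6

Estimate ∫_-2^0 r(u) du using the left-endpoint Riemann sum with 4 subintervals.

27

Δu = 0.5.
Sum = 0.5·[22 + 15 + 10 + 7] = 27.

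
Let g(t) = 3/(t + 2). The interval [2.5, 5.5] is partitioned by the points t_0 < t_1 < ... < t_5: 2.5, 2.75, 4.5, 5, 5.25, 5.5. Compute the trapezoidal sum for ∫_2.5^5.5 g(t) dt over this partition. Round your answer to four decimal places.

1.5483

Subinterval widths: 0.25, 1.75, 0.5, 0.25, 0.25.
g(2.5) = 2/3, g(2.75) = 12/19, g(4.5) = 6/13, g(5) = 3/7, g(5.25) = 12/29, g(5.5) = 0.4.
On each subinterval the trapezoid contributes (Δt_i/2)·[g(t_{i-1}) + g(t_i)].
Sum ≈ 1.5483.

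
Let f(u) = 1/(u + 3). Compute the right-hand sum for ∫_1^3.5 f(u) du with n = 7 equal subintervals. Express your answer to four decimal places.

Δu = (3.5 − 1)/7 = 5/14.
Right endpoints: 19/14, 12/7, 29/14, 17/7, 39/14, 22/7, 3.5.
f(19/14) = 14/61, f(12/7) = 7/33, f(29/14) = 14/71, f(17/7) = 7/38, f(39/14) = 14/81, f(22/7) = 7/43, f(3.5) = 2/13.
Sum = Δu · [f(19/14) + f(12/7) + f(29/14) + ...].
Sum ≈ 0.4687.

0.4687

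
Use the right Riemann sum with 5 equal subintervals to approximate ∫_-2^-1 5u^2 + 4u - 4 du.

Δu = (-1 − (-2))/5 = 0.2.
Right endpoints: -1.8, -1.6, -1.4, -1.2, -1.
f(-1.8) = 5, f(-1.6) = 2.4, f(-1.4) = 0.2, f(-1.2) = -1.6, f(-1) = -3.
Sum = Δu · [f(-1.8) + f(-1.6) + f(-1.4) + f(-1.2) + f(-1)].
Sum = 0.6.

0.6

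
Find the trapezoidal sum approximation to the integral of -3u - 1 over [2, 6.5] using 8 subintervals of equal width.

Δu = (6.5 − 2)/8 = 0.5625.
f(2) = -7, f(2.5625) = -8.6875, f(3.125) = -10.375, f(3.6875) = -12.0625, f(4.25) = -13.75, f(4.8125) = -15.4375, f(5.375) = -17.125, f(5.9375) = -18.8125, f(6.5) = -20.5.
T_8 = (Δu/2)·[f(u_0) + 2f(u_1) + ... + 2f(u_{7}) + f(u_8)].
Sum = -61.875.

-61.875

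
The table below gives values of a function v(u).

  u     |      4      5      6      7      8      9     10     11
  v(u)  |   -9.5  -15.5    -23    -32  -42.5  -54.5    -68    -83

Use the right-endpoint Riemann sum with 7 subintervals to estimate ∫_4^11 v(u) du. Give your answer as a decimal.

Δu = 1.
Sum = 1·[(-15.5) + (-23) + (-32) + (-42.5) + (-54.5) + (-68) + (-83)] = -318.5.

-318.5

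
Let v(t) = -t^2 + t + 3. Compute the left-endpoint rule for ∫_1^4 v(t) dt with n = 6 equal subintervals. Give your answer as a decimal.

-1.625

Δt = (4 − 1)/6 = 0.5.
Left endpoints: 1, 1.5, 2, 2.5, 3, 3.5.
v(1) = 3, v(1.5) = 2.25, v(2) = 1, v(2.5) = -0.75, v(3) = -3, v(3.5) = -5.75.
Sum = Δt · [v(1) + v(1.5) + v(2) + ...].
Sum = -1.625.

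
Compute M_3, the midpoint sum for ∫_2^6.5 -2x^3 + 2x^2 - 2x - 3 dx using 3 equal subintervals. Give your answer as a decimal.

-738.703125

Δx = (6.5 − 2)/3 = 1.5.
Midpoints: 2.75, 4.25, 5.75.
f(2.75) = -34.96875, f(4.25) = -128.90625, f(5.75) = -328.59375.
Sum = Δx · [f(2.75) + f(4.25) + f(5.75)].
Sum = -738.703125.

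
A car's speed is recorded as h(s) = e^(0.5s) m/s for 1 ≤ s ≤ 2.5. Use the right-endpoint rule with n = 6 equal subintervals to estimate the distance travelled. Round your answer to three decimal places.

3.918

Δs = (2.5 − 1)/6 = 0.25.
Right endpoints: 1.25, 1.5, 1.75, 2, 2.25, 2.5.
h(1.25) ≈ 1.868, h(1.5) ≈ 2.117, h(1.75) ≈ 2.399, h(2) ≈ 2.718, h(2.25) ≈ 3.080, h(2.5) ≈ 3.490.
Sum = Δs · [h(1.25) + h(1.5) + h(1.75) + ...].
Sum ≈ 3.918.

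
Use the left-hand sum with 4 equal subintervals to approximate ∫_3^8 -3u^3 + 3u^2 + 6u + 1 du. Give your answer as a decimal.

Δu = (8 − 3)/4 = 1.25.
Left endpoints: 3, 4.25, 5.5, 6.75.
f(3) = -35, f(4.25) = -149.609375, f(5.5) = -374.375, f(6.75) = -744.453125.
Sum = Δu · [f(3) + f(4.25) + f(5.5) + f(6.75)].
Sum = -1629.296875.

-1629.296875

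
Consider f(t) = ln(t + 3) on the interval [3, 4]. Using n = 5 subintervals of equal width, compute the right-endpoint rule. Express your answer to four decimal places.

Δt = (4 − 3)/5 = 0.2.
Right endpoints: 3.2, 3.4, 3.6, 3.8, 4.
f(3.2) ≈ 1.8245, f(3.4) ≈ 1.8563, f(3.6) ≈ 1.8871, f(3.8) ≈ 1.9169, f(4) ≈ 1.9459.
Sum = Δt · [f(3.2) + f(3.4) + f(3.6) + f(3.8) + f(4)].
Sum ≈ 1.8861.

1.8861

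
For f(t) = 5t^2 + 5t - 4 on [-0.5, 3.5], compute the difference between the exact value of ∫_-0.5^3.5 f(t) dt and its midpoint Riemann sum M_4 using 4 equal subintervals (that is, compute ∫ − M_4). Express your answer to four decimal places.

Exact integral: ∫_-0.5^3.5 f(t) dt ≈ 85.666667.
M_4 = 84.
Error ≈ 85.666667 − 84 ≈ 1.6667.

1.6667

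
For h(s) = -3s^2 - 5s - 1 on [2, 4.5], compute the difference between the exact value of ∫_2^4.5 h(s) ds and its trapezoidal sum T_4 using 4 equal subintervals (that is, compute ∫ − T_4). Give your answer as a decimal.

Exact integral: ∫_2^4.5 h(s) ds = -126.25.
T_4 = -126.73828125.
Error = -126.25 − (-126.73828125) = 0.48828125.

0.48828125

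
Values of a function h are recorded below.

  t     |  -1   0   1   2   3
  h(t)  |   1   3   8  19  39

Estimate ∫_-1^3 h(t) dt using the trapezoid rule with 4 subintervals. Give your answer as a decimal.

Δt = 1.
T_4 = (1/2)·[1 + 2·3 + 2·8 + 2·19 + 39] = 50.

50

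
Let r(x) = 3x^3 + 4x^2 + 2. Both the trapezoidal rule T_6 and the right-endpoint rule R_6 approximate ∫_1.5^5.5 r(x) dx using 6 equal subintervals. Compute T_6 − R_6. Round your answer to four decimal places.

T_6 ≈ 918.351852.
R_6 ≈ 1118.685185.
T_6 − R_6 ≈ -200.3333.

-200.3333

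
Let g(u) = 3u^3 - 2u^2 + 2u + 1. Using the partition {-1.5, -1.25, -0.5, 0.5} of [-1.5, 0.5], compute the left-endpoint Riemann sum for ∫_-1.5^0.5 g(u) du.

-12.89453125

Subinterval widths: 0.25, 0.75, 1.
Left endpoints: -1.5, -1.25, -0.5.
g(-1.5) = -16.625, g(-1.25) = -10.484375, g(-0.5) = -0.875.
Sum = Σ Δu_i · g(u_i).
Sum = -12.89453125.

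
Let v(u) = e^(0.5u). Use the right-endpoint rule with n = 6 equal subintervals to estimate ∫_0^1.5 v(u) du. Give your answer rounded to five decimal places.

2.37653

Δu = (1.5 − 0)/6 = 0.25.
Right endpoints: 0.25, 0.5, 0.75, 1, 1.25, 1.5.
v(0.25) ≈ 1.13315, v(0.5) ≈ 1.28403, v(0.75) ≈ 1.45499, v(1) ≈ 1.64872, v(1.25) ≈ 1.86825, v(1.5) ≈ 2.11700.
Sum = Δu · [v(0.25) + v(0.5) + v(0.75) + ...].
Sum ≈ 2.37653.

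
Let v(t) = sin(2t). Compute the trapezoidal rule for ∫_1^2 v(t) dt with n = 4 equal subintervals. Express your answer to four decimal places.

Δt = (2 − 1)/4 = 0.25.
v(1) ≈ 0.9093, v(1.25) ≈ 0.5985, v(1.5) ≈ 0.1411, v(1.75) ≈ -0.3508, v(2) ≈ -0.7568.
T_4 = (Δt/2)·[v(t_0) + 2v(t_1) + 2v(t_2) + 2v(t_3) + v(t_4)].
Sum ≈ 0.1163.

0.1163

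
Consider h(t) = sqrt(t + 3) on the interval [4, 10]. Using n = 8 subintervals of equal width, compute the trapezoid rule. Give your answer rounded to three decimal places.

18.899

Δt = (10 − 4)/8 = 0.75.
h(4) ≈ 2.646, h(4.75) ≈ 2.784, h(5.5) ≈ 2.915, h(6.25) ≈ 3.041, h(7) ≈ 3.162, h(7.75) ≈ 3.279, h(8.5) ≈ 3.391, h(9.25) ≈ 3.500, h(10) ≈ 3.606.
T_8 = (Δt/2)·[h(t_0) + 2h(t_1) + ... + 2h(t_{7}) + h(t_8)].
Sum ≈ 18.899.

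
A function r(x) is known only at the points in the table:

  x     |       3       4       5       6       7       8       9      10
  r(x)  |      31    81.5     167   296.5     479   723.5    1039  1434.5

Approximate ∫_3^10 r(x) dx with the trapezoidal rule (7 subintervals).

3519.25

Δx = 1.
T_7 = (1/2)·[31 + 2·81.5 + 2·167 + 2·296.5 + 2·479 + 2·723.5 + 2·1039 + 1434.5] = 3519.25.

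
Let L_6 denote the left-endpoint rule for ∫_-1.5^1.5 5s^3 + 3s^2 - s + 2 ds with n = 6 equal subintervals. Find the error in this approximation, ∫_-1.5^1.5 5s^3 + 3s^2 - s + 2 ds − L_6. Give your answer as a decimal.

7.3125

Exact integral: ∫_-1.5^1.5 f(s) ds = 12.75.
L_6 = 5.4375.
Error = 12.75 − 5.4375 = 7.3125.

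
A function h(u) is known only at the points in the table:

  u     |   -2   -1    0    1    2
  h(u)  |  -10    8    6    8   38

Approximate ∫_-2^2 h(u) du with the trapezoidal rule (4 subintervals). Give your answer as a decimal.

Δu = 1.
T_4 = (1/2)·[(-10) + 2·8 + 2·6 + 2·8 + 38] = 36.

36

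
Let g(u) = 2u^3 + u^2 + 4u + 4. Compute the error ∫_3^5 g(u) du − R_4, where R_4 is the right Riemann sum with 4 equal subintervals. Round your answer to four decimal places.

Exact integral: ∫_3^5 g(u) du ≈ 344.666667.
R_4 = 401.75.
Error ≈ 344.666667 − 401.75 ≈ -57.0833.

-57.0833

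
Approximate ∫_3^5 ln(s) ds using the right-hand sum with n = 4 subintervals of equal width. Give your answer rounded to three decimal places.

Δs = (5 − 3)/4 = 0.5.
Right endpoints: 3.5, 4, 4.5, 5.
f(3.5) ≈ 1.253, f(4) ≈ 1.386, f(4.5) ≈ 1.504, f(5) ≈ 1.609.
Sum = Δs · [f(3.5) + f(4) + f(4.5) + f(5)].
Sum ≈ 2.876.

2.876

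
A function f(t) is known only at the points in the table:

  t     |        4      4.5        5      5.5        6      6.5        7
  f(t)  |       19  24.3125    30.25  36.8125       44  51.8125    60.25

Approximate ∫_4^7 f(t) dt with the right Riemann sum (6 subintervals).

Δt = 0.5.
Sum = 0.5·[24.3125 + 30.25 + 36.8125 + 44 + 51.8125 + 60.25] = 123.71875.

123.71875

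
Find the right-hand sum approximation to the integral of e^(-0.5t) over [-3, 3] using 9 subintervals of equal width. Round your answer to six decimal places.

7.176315

Δt = (3 − (-3))/9 = 2/3.
Right endpoints: -7/3, -5/3, -1, -1/3, 1/3, 1, 5/3, 7/3, 3.
f(-7/3) ≈ 3.211271, f(-5/3) ≈ 2.300976, f(-1) ≈ 1.648721, f(-1/3) ≈ 1.181360, f(1/3) ≈ 0.846482, f(1) ≈ 0.606531, f(5/3) ≈ 0.434598, f(7/3) ≈ 0.311403, f(3) ≈ 0.223130.
Sum = Δt · [f(-7/3) + f(-5/3) + f(-1) + ...].
Sum ≈ 7.176315.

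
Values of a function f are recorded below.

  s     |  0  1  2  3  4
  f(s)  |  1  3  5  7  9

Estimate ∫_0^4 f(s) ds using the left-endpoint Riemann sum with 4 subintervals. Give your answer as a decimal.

16

Δs = 1.
Sum = 1·[1 + 3 + 5 + 7] = 16.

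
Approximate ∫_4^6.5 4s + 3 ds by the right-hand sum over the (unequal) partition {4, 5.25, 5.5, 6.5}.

Subinterval widths: 1.25, 0.25, 1.
Right endpoints: 5.25, 5.5, 6.5.
f(5.25) = 24, f(5.5) = 25, f(6.5) = 29.
Sum = Σ Δs_i · f(s_i).
Sum = 65.25.

65.25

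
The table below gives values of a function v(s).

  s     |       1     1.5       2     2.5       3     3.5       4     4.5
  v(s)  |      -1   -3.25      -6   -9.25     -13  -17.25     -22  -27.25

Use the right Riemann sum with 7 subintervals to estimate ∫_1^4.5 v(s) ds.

-49

Δs = 0.5.
Sum = 0.5·[(-3.25) + (-6) + (-9.25) + (-13) + (-17.25) + (-22) + (-27.25)] = -49.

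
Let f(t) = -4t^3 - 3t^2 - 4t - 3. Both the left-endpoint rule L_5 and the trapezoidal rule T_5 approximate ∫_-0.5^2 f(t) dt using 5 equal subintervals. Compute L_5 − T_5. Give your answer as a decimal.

L_5 = -26.875.
T_5 = -40.3125.
L_5 − T_5 = 13.4375.

13.4375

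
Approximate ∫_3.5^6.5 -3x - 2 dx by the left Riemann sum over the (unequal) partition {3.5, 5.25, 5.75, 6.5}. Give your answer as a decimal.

-45.1875

Subinterval widths: 1.75, 0.5, 0.75.
Left endpoints: 3.5, 5.25, 5.75.
f(3.5) = -12.5, f(5.25) = -17.75, f(5.75) = -19.25.
Sum = Σ Δx_i · f(x_i).
Sum = -45.1875.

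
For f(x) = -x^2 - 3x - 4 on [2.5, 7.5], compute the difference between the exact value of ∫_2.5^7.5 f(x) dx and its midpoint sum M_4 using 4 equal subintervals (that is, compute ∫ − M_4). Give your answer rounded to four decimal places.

Exact integral: ∫_2.5^7.5 f(x) dx ≈ -230.416667.
M_4 = -229.765625.
Error ≈ -230.416667 − (-229.765625) ≈ -0.6510.

-0.6510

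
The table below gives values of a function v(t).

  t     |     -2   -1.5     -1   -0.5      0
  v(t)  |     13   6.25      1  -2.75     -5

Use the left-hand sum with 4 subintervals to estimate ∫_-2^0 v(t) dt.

Δt = 0.5.
Sum = 0.5·[13 + 6.25 + 1 + (-2.75)] = 8.75.

8.75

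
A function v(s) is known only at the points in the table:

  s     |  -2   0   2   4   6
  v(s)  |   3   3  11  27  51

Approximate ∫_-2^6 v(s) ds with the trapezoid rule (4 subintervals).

Δs = 2.
T_4 = (2/2)·[3 + 2·3 + 2·11 + 2·27 + 51] = 136.

136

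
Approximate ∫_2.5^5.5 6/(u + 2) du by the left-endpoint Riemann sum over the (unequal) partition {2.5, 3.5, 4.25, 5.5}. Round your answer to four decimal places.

3.3515

Subinterval widths: 1, 0.75, 1.25.
Left endpoints: 2.5, 3.5, 4.25.
f(2.5) = 4/3, f(3.5) = 12/11, f(4.25) = 0.96.
Sum = Σ Δu_i · f(u_i).
Sum ≈ 3.3515.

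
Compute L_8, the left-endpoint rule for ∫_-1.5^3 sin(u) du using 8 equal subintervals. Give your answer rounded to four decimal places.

0.7124

Δu = (3 − (-1.5))/8 = 0.5625.
Left endpoints: -1.5, -0.9375, -0.375, 0.1875, 0.75, 1.3125, 1.875, 2.4375.
f(-1.5) ≈ -0.9975, f(-0.9375) ≈ -0.8061, f(-0.375) ≈ -0.3663, f(0.1875) ≈ 0.1864, f(0.75) ≈ 0.6816, f(1.3125) ≈ 0.9668, f(1.875) ≈ 0.9541, f(2.4375) ≈ 0.6473.
Sum = Δu · [f(-1.5) + f(-0.9375) + f(-0.375) + ...].
Sum ≈ 0.7124.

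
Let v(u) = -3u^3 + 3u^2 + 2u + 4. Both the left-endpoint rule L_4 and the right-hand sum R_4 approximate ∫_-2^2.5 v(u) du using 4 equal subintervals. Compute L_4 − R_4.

62.015625

L_4 ≈ 58.297852.
R_4 ≈ -3.717773.
L_4 − R_4 = 62.015625.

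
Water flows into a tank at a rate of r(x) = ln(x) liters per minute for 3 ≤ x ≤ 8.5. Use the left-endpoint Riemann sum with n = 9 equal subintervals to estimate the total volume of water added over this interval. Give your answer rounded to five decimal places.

9.06980

Δx = (8.5 − 3)/9 = 11/18.
Left endpoints: 3, 65/18, 38/9, 29/6, 49/9, 109/18, 20/3, 131/18, 71/9.
r(3) ≈ 1.09861, r(65/18) ≈ 1.28402, r(38/9) ≈ 1.44036, r(29/6) ≈ 1.57554, r(49/9) ≈ 1.69460, r(109/18) ≈ 1.80098, r(20/3) ≈ 1.89712, r(131/18) ≈ 1.98483, r(71/9) ≈ 2.06546.
Sum = Δx · [r(3) + r(65/18) + r(38/9) + ...].
Sum ≈ 9.06980.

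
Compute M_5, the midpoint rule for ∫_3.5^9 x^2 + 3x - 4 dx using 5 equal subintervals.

Δx = (9 − 3.5)/5 = 1.1.
Midpoints: 4.05, 5.15, 6.25, 7.35, 8.45.
f(4.05) = 24.5525, f(5.15) = 37.9725, f(6.25) = 53.8125, f(7.35) = 72.0725, f(8.45) = 92.7525.
Sum = Δx · [f(4.05) + f(5.15) + f(6.25) + f(7.35) + f(8.45)].
Sum = 309.27875.

309.27875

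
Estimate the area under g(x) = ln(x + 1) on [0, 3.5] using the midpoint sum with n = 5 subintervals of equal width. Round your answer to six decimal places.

3.283720

Δx = (3.5 − 0)/5 = 0.7.
Midpoints: 0.35, 1.05, 1.75, 2.45, 3.15.
g(0.35) ≈ 0.300105, g(1.05) ≈ 0.717840, g(1.75) ≈ 1.011601, g(2.45) ≈ 1.238374, g(3.15) ≈ 1.423108.
Sum = Δx · [g(0.35) + g(1.05) + g(1.75) + g(2.45) + g(3.15)].
Sum ≈ 3.283720.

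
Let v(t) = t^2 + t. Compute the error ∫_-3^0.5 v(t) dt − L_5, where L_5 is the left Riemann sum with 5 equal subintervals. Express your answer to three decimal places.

Exact integral: ∫_-3^0.5 v(t) dt ≈ 4.66667.
L_5 = 6.79.
Error ≈ 4.66667 − 6.79 ≈ -2.123.

-2.123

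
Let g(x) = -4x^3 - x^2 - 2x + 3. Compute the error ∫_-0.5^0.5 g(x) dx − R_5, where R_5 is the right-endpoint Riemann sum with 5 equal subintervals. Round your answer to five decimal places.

Exact integral: ∫_-0.5^0.5 g(x) dx ≈ 2.9166667.
R_5 = 2.61.
Error ≈ 2.9166667 − 2.61 ≈ 0.30667.

0.30667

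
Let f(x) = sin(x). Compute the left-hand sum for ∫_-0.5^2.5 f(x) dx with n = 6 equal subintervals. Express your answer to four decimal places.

1.3741

Δx = (2.5 − (-0.5))/6 = 0.5.
Left endpoints: -0.5, 0, 0.5, 1, 1.5, 2.
f(-0.5) ≈ -0.4794, f(0) ≈ 0.0000, f(0.5) ≈ 0.4794, f(1) ≈ 0.8415, f(1.5) ≈ 0.9975, f(2) ≈ 0.9093.
Sum = Δx · [f(-0.5) + f(0) + f(0.5) + ...].
Sum ≈ 1.3741.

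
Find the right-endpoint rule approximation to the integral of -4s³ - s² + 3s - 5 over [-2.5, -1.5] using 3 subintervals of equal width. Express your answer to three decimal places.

Δs = (-1.5 − (-2.5))/3 = 1/3.
Right endpoints: -13/6, -11/6, -1.5.
f(-13/6) = 2645/108, f(-11/6) = 1165/108, f(-1.5) = 1.75.
Sum = Δs · [f(-13/6) + f(-11/6) + f(-1.5)].
Sum ≈ 12.343.

12.343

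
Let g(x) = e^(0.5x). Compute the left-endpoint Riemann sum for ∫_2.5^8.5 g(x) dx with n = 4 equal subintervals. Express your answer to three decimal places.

Δx = (8.5 − 2.5)/4 = 1.5.
Left endpoints: 2.5, 4, 5.5, 7.
g(2.5) ≈ 3.490, g(4) ≈ 7.389, g(5.5) ≈ 15.643, g(7) ≈ 33.115.
Sum = Δx · [g(2.5) + g(4) + g(5.5) + g(7)].
Sum ≈ 89.456.

89.456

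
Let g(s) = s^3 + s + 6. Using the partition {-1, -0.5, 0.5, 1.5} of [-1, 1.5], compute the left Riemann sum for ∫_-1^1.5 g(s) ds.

14

Subinterval widths: 0.5, 1, 1.
Left endpoints: -1, -0.5, 0.5.
g(-1) = 4, g(-0.5) = 5.375, g(0.5) = 6.625.
Sum = Σ Δs_i · g(s_i).
Sum = 14.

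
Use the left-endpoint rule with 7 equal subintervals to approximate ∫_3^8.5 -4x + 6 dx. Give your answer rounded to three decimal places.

Δx = (8.5 − 3)/7 = 11/14.
Left endpoints: 3, 53/14, 32/7, 75/14, 43/7, 97/14, 54/7.
f(3) = -6, f(53/14) = -64/7, f(32/7) = -86/7, f(75/14) = -108/7, f(43/7) = -130/7, f(97/14) = -152/7, f(54/7) = -174/7.
Sum = Δx · [f(3) + f(53/14) + f(32/7) + ...].
Sum ≈ -84.857.

-84.857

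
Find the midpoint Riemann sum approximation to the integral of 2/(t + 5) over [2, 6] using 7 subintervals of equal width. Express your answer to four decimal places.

0.9036

Δt = (6 − 2)/7 = 4/7.
Midpoints: 16/7, 20/7, 24/7, 4, 32/7, 36/7, 40/7.
f(16/7) = 14/51, f(20/7) = 14/55, f(24/7) = 14/59, f(4) = 2/9, f(32/7) = 14/67, f(36/7) = 14/71, f(40/7) = 14/75.
Sum = Δt · [f(16/7) + f(20/7) + f(24/7) + ...].
Sum ≈ 0.9036.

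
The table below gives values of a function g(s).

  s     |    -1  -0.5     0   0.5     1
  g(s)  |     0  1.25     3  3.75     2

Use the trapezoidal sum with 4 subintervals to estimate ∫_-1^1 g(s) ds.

4.5

Δs = 0.5.
T_4 = (0.5/2)·[0 + 2·1.25 + 2·3 + 2·3.75 + 2] = 4.5.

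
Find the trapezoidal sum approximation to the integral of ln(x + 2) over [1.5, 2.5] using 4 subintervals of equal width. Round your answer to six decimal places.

Δx = (2.5 − 1.5)/4 = 0.25.
f(1.5) ≈ 1.252763, f(1.75) ≈ 1.321756, f(2) ≈ 1.386294, f(2.25) ≈ 1.446919, f(2.5) ≈ 1.504077.
T_4 = (Δx/2)·[f(x_0) + 2f(x_1) + 2f(x_2) + 2f(x_3) + f(x_4)].
Sum ≈ 1.383347.

1.383347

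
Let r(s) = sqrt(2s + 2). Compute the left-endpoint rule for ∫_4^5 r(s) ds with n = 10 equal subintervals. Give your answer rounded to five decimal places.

Δs = (5 − 4)/10 = 0.1.
Left endpoints: 4, 4.1, 4.2, 4.3, 4.4, 4.5, 4.6, 4.7, 4.8, 4.9.
r(4) ≈ 3.16228, r(4.1) ≈ 3.19374, r(4.2) ≈ 3.22490, r(4.3) ≈ 3.25576, r(4.4) ≈ 3.28634, r(4.5) ≈ 3.31662, r(4.6) ≈ 3.34664, r(4.7) ≈ 3.37639, r(4.8) ≈ 3.40588, r(4.9) ≈ 3.43511.
Sum = Δs · [r(4) + r(4.1) + r(4.2) + ...].
Sum ≈ 3.30037.

3.30037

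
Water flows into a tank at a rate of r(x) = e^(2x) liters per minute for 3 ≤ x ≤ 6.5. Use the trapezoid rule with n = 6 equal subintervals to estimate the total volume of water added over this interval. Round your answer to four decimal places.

245521.8337

Δx = (6.5 − 3)/6 = 7/12.
r(3) ≈ 403.4288, r(43/12) ≈ 1295.5190, r(25/6) ≈ 4160.2620, r(4.75) ≈ 13359.7268, r(16/3) ≈ 42901.6972, r(71/12) ≈ 137768.9566, r(6.5) ≈ 442413.3920.
T_6 = (Δx/2)·[r(x_0) + 2r(x_1) + ... + 2r(x_{5}) + r(x_6)].
Sum ≈ 245521.8337.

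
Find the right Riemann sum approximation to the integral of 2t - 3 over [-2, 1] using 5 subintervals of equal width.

Δt = (1 − (-2))/5 = 0.6.
Right endpoints: -1.4, -0.8, -0.2, 0.4, 1.
f(-1.4) = -5.8, f(-0.8) = -4.6, f(-0.2) = -3.4, f(0.4) = -2.2, f(1) = -1.
Sum = Δt · [f(-1.4) + f(-0.8) + f(-0.2) + f(0.4) + f(1)].
Sum = -10.2.

-10.2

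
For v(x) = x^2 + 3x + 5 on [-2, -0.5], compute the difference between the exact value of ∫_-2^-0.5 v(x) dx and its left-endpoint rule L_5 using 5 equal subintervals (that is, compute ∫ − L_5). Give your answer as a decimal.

0.09

Exact integral: ∫_-2^-0.5 v(x) dx = 4.5.
L_5 = 4.41.
Error = 4.5 − 4.41 = 0.09.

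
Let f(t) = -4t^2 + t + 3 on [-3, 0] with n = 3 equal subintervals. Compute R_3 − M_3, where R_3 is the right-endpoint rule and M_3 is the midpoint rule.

R_3 = -14.
M_3 = -30.5.
R_3 − M_3 = 16.5.

16.5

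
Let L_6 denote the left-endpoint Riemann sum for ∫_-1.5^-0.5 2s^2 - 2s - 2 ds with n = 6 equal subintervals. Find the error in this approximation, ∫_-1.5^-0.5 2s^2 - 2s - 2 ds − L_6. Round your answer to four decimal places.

-0.5093

Exact integral: ∫_-1.5^-0.5 f(s) ds ≈ 2.166667.
L_6 ≈ 2.675926.
Error ≈ 2.166667 − 2.675926 ≈ -0.5093.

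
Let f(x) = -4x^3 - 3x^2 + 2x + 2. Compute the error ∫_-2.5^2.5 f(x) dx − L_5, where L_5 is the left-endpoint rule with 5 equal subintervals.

-55

Exact integral: ∫_-2.5^2.5 f(x) dx = -21.25.
L_5 = 33.75.
Error = -21.25 − 33.75 = -55.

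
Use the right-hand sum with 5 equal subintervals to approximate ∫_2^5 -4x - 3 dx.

-54.6

Δx = (5 − 2)/5 = 0.6.
Right endpoints: 2.6, 3.2, 3.8, 4.4, 5.
f(2.6) = -13.4, f(3.2) = -15.8, f(3.8) = -18.2, f(4.4) = -20.6, f(5) = -23.
Sum = Δx · [f(2.6) + f(3.2) + f(3.8) + f(4.4) + f(5)].
Sum = -54.6.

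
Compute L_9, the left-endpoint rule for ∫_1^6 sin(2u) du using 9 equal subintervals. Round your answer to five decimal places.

Δu = (6 − 1)/9 = 5/9.
Left endpoints: 1, 14/9, 19/9, 8/3, 29/9, 34/9, 13/3, 44/9, 49/9.
f(1) ≈ 0.90930, f(14/9) ≈ 0.03048, f(19/9) ≈ -0.88225, f(8/3) ≈ -0.81333, f(29/9) ≈ 0.16056, f(34/9) ≈ 0.95580, f(13/3) ≈ 0.68755, f(44/9) ≈ -0.34571, f(49/9) ≈ -0.99431.
Sum = Δu · [f(1) + f(14/9) + f(19/9) + ...].
Sum ≈ -0.16218.

-0.16218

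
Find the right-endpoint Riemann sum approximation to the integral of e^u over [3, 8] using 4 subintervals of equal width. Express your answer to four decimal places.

Δu = (8 − 3)/4 = 1.25.
Right endpoints: 4.25, 5.5, 6.75, 8.
f(4.25) ≈ 70.1054, f(5.5) ≈ 244.6919, f(6.75) ≈ 854.0588, f(8) ≈ 2980.9580.
Sum = Δu · [f(4.25) + f(5.5) + f(6.75) + f(8)].
Sum ≈ 5187.2676.

5187.2676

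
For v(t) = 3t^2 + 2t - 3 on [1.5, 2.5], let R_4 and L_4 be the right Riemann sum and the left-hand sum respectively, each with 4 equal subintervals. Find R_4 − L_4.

3.5

R_4 = 15.03125.
L_4 = 11.53125.
R_4 − L_4 = 3.5.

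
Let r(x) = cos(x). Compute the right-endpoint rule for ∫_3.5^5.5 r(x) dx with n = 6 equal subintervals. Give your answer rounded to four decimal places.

-0.0773

Δx = (5.5 − 3.5)/6 = 1/3.
Right endpoints: 23/6, 25/6, 4.5, 29/6, 31/6, 5.5.
r(23/6) ≈ -0.7701, r(25/6) ≈ -0.5190, r(4.5) ≈ -0.2108, r(29/6) ≈ 0.1206, r(31/6) ≈ 0.4388, r(5.5) ≈ 0.7087.
Sum = Δx · [r(23/6) + r(25/6) + r(4.5) + ...].
Sum ≈ -0.0773.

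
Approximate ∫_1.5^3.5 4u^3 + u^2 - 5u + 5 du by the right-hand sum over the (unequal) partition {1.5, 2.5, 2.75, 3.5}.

210.1875

Subinterval widths: 1, 0.25, 0.75.
Right endpoints: 2.5, 2.75, 3.5.
f(2.5) = 61.25, f(2.75) = 82, f(3.5) = 171.25.
Sum = Σ Δu_i · f(u_i).
Sum = 210.1875.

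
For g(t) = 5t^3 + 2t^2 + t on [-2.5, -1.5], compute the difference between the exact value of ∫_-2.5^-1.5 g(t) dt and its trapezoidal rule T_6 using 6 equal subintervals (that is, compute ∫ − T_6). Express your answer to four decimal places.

Exact integral: ∫_-2.5^-1.5 g(t) dt ≈ -36.333333.
T_6 ≈ -36.462963.
Error ≈ -36.333333 − (-36.462963) ≈ 0.1296.

0.1296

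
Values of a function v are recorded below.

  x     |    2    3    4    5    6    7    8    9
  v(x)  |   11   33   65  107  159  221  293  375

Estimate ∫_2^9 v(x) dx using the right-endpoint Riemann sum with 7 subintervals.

1253

Δx = 1.
Sum = 1·[33 + 65 + 107 + 159 + 221 + 293 + 375] = 1253.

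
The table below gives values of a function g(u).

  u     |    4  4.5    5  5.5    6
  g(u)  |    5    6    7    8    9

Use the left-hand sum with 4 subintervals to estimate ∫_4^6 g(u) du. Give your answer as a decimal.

Δu = 0.5.
Sum = 0.5·[5 + 6 + 7 + 8] = 13.

13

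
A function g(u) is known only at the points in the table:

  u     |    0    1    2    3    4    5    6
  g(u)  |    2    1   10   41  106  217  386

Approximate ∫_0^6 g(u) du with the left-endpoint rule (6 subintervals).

Δu = 1.
Sum = 1·[2 + 1 + 10 + 41 + 106 + 217] = 377.

377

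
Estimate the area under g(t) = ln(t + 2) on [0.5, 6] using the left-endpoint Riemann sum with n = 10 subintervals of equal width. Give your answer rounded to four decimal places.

8.5180

Δt = (6 − 0.5)/10 = 0.55.
Left endpoints: 0.5, 1.05, 1.6, 2.15, 2.7, 3.25, 3.8, 4.35, 4.9, 5.45.
g(0.5) ≈ 0.9163, g(1.05) ≈ 1.1151, g(1.6) ≈ 1.2809, g(2.15) ≈ 1.4231, g(2.7) ≈ 1.5476, g(3.25) ≈ 1.6582, g(3.8) ≈ 1.7579, g(4.35) ≈ 1.8485, g(4.9) ≈ 1.9315, g(5.45) ≈ 2.0082.
Sum = Δt · [g(0.5) + g(1.05) + g(1.6) + ...].
Sum ≈ 8.5180.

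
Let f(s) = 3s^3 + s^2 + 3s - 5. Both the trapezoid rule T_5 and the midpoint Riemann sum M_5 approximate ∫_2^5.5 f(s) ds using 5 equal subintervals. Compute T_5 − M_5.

T_5 = 758.89625.
M_5 = 743.9971875.
T_5 − M_5 = 14.8990625.

14.8990625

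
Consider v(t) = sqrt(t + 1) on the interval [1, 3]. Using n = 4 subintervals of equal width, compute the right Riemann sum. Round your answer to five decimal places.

3.59201

Δt = (3 − 1)/4 = 0.5.
Right endpoints: 1.5, 2, 2.5, 3.
v(1.5) ≈ 1.58114, v(2) ≈ 1.73205, v(2.5) ≈ 1.87083, v(3) ≈ 2.00000.
Sum = Δt · [v(1.5) + v(2) + v(2.5) + v(3)].
Sum ≈ 3.59201.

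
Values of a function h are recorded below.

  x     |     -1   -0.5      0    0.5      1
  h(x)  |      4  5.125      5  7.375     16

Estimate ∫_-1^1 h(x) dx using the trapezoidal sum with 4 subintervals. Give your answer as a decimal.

13.75

Δx = 0.5.
T_4 = (0.5/2)·[4 + 2·5.125 + 2·5 + 2·7.375 + 16] = 13.75.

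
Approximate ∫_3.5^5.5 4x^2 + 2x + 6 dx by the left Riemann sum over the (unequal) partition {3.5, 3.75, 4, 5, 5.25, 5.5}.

171.625

Subinterval widths: 0.25, 0.25, 1, 0.25, 0.25.
Left endpoints: 3.5, 3.75, 4, 5, 5.25.
f(3.5) = 62, f(3.75) = 69.75, f(4) = 78, f(5) = 116, f(5.25) = 126.75.
Sum = Σ Δx_i · f(x_i).
Sum = 171.625.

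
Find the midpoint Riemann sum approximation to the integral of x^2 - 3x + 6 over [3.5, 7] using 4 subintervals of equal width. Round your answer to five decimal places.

65.69336

Δx = (7 − 3.5)/4 = 0.875.
Midpoints: 3.9375, 4.8125, 5.6875, 6.5625.
f(3.9375) = 9.69140625, f(4.8125) = 14.72265625, f(5.6875) = 21.28515625, f(6.5625) = 29.37890625.
Sum = Δx · [f(3.9375) + f(4.8125) + f(5.6875) + f(6.5625)].
Sum ≈ 65.69336.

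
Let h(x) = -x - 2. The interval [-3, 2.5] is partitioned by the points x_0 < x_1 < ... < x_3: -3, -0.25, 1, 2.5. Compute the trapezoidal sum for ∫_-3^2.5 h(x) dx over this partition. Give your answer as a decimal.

-9.625

Subinterval widths: 2.75, 1.25, 1.5.
h(-3) = 1, h(-0.25) = -1.75, h(1) = -3, h(2.5) = -4.5.
On each subinterval the trapezoid contributes (Δx_i/2)·[h(x_{i-1}) + h(x_i)].
Sum = -9.625.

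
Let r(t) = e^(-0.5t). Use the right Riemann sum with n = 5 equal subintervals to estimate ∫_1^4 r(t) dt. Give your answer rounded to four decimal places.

Δt = (4 − 1)/5 = 0.6.
Right endpoints: 1.6, 2.2, 2.8, 3.4, 4.
r(1.6) ≈ 0.4493, r(2.2) ≈ 0.3329, r(2.8) ≈ 0.2466, r(3.4) ≈ 0.1827, r(4) ≈ 0.1353.
Sum = Δt · [r(1.6) + r(2.2) + r(2.8) + r(3.4) + r(4)].
Sum ≈ 0.8081.

0.8081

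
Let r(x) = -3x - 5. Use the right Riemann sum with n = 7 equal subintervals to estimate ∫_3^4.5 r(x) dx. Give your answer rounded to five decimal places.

-24.85714

Δx = (4.5 − 3)/7 = 3/14.
Right endpoints: 45/14, 24/7, 51/14, 27/7, 57/14, 30/7, 4.5.
r(45/14) = -205/14, r(24/7) = -107/7, r(51/14) = -223/14, r(27/7) = -116/7, r(57/14) = -241/14, r(30/7) = -125/7, r(4.5) = -18.5.
Sum = Δx · [r(45/14) + r(24/7) + r(51/14) + ...].
Sum ≈ -24.85714.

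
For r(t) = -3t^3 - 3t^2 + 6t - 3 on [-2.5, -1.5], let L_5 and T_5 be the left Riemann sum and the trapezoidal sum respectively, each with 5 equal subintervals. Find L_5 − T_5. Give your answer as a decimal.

1.875

L_5 = 0.225.
T_5 = -1.65.
L_5 − T_5 = 1.875.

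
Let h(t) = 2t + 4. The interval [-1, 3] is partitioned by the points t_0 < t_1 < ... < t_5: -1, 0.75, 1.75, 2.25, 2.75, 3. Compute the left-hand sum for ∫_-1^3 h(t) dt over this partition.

Subinterval widths: 1.75, 1, 0.5, 0.5, 0.25.
Left endpoints: -1, 0.75, 1.75, 2.25, 2.75.
h(-1) = 2, h(0.75) = 5.5, h(1.75) = 7.5, h(2.25) = 8.5, h(2.75) = 9.5.
Sum = Σ Δt_i · h(t_i).
Sum = 19.375.

19.375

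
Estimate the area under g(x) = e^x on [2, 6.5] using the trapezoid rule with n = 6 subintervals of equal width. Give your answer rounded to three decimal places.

Δx = (6.5 − 2)/6 = 0.75.
g(2) ≈ 7.389, g(2.75) ≈ 15.643, g(3.5) ≈ 33.115, g(4.25) ≈ 70.105, g(5) ≈ 148.413, g(5.75) ≈ 314.191, g(6.5) ≈ 665.142.
T_6 = (Δx/2)·[g(x_0) + 2g(x_1) + ... + 2g(x_{5}) + g(x_6)].
Sum ≈ 688.299.

688.299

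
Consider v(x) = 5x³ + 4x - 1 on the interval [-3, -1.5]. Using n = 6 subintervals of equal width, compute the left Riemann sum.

-125.96484375

Δx = (-1.5 − (-3))/6 = 0.25.
Left endpoints: -3, -2.75, -2.5, -2.25, -2, -1.75.
v(-3) = -148, v(-2.75) = -115.984375, v(-2.5) = -89.125, v(-2.25) = -66.953125, v(-2) = -49, v(-1.75) = -34.796875.
Sum = Δx · [v(-3) + v(-2.75) + v(-2.5) + ...].
Sum = -125.96484375.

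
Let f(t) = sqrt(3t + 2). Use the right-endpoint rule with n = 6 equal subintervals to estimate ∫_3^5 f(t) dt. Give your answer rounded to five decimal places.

7.60247

Δt = (5 − 3)/6 = 1/3.
Right endpoints: 10/3, 11/3, 4, 13/3, 14/3, 5.
f(10/3) ≈ 3.46410, f(11/3) ≈ 3.60555, f(4) ≈ 3.74166, f(13/3) ≈ 3.87298, f(14/3) ≈ 4.00000, f(5) ≈ 4.12311.
Sum = Δt · [f(10/3) + f(11/3) + f(4) + ...].
Sum ≈ 7.60247.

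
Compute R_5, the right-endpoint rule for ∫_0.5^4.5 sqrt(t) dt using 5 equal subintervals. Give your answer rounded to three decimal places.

Δt = (4.5 − 0.5)/5 = 0.8.
Right endpoints: 1.3, 2.1, 2.9, 3.7, 4.5.
f(1.3) ≈ 1.140, f(2.1) ≈ 1.449, f(2.9) ≈ 1.703, f(3.7) ≈ 1.924, f(4.5) ≈ 2.121.
Sum = Δt · [f(1.3) + f(2.1) + f(2.9) + f(3.7) + f(4.5)].
Sum ≈ 6.670.

6.670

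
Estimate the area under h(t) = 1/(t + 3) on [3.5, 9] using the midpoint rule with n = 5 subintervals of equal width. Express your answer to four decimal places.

0.6123

Δt = (9 − 3.5)/5 = 1.1.
Midpoints: 4.05, 5.15, 6.25, 7.35, 8.45.
h(4.05) = 20/141, h(5.15) = 20/163, h(6.25) = 4/37, h(7.35) = 20/207, h(8.45) = 20/229.
Sum = Δt · [h(4.05) + h(5.15) + h(6.25) + h(7.35) + h(8.45)].
Sum ≈ 0.6123.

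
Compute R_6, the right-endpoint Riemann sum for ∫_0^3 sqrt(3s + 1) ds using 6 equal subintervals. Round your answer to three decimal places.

Δs = (3 − 0)/6 = 0.5.
Right endpoints: 0.5, 1, 1.5, 2, 2.5, 3.
f(0.5) ≈ 1.581, f(1) ≈ 2.000, f(1.5) ≈ 2.345, f(2) ≈ 2.646, f(2.5) ≈ 2.915, f(3) ≈ 3.162.
Sum = Δs · [f(0.5) + f(1) + f(1.5) + ...].
Sum ≈ 7.325.

7.325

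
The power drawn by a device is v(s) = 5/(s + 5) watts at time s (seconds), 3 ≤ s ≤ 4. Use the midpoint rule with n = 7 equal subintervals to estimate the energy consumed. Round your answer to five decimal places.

0.58890

Δs = (4 − 3)/7 = 1/7.
Midpoints: 43/14, 45/14, 47/14, 3.5, 51/14, 53/14, 55/14.
v(43/14) = 70/113, v(45/14) = 14/23, v(47/14) = 70/117, v(3.5) = 10/17, v(51/14) = 70/121, v(53/14) = 70/123, v(55/14) = 0.56.
Sum = Δs · [v(43/14) + v(45/14) + v(47/14) + ...].
Sum ≈ 0.58890.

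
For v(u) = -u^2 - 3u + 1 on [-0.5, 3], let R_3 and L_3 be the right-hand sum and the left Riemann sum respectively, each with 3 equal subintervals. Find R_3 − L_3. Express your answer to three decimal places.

R_3 ≈ -30.68981.
L_3 ≈ -8.23148.
R_3 − L_3 ≈ -22.458.

-22.458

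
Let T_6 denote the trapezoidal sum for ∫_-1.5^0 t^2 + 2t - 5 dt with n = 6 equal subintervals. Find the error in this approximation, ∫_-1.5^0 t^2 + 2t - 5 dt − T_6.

-0.015625

Exact integral: ∫_-1.5^0 f(t) dt = -8.625.
T_6 = -8.609375.
Error = -8.625 − (-8.609375) = -0.015625.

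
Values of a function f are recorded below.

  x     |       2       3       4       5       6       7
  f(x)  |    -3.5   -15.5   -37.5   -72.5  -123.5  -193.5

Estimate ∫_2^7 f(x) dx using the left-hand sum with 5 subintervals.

-252.5

Δx = 1.
Sum = 1·[(-3.5) + (-15.5) + (-37.5) + (-72.5) + (-123.5)] = -252.5.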